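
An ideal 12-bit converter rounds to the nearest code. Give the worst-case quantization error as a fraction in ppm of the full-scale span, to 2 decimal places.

122.07 ppm

Rounding → worst-case error = ½ LSB = V_FS/2^13, so 1e+06/8192 = 122.07 ppm of full scale.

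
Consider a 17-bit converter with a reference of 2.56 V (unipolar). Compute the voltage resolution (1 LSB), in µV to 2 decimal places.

Full-scale span = 2.56 V.
LSB = 2.56 / 2^17 = 2.56 / 131072 = 1.95313e-05 V = 19.53 µV.

19.53 µV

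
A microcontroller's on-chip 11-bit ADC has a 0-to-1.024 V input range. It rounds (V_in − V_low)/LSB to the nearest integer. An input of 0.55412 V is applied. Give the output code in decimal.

LSB = 1.024 V / 2048 = 0.500 mV.
Input sits at 1108.240 steps above V_low.
So the output code is 1108.

code 1108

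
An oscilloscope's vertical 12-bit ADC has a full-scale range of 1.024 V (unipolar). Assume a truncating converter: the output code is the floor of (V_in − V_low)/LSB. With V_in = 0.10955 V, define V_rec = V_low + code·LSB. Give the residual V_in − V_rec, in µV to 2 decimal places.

50.00 µV

LSB = 1.024/2^12 = 250.00 µV.
(0.10955 − 0)/0.00025 = 438.2000; ⌊·⌋ gives code 438.
Code 438 maps back to 0 + 438×0.00025 V = 0.1095 V.
V_in − V_rec = 5e-05 V = 50.00 µV.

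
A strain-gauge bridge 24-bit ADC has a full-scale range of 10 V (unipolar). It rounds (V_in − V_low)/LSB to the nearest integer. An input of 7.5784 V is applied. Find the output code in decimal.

code 12714445

Full-scale span = 10 V; LSB = 10/2^24 = 0.60 µV.
Input sits at 12714445.373 steps above V_low.
Round → code 12714445.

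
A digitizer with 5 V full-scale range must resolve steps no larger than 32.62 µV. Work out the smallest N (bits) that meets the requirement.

Number of steps required ≥ 5 V / 32.62 µV = 153280.20.
Need 2^N ≥ 153280.20; 2^17 = 131072, 2^18 = 262144.
Minimum N = 18.

18 bits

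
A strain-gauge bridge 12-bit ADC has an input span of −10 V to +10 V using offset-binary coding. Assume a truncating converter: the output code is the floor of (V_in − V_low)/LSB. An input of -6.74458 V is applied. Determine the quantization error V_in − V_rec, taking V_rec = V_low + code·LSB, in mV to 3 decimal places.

3.467 mV

Step size: 20 V ÷ 2^12 = 4.883 mV.
(V_in − V_low)/LSB = (-6.74458 − (−10))/0.00488281 = 666.7100 → code 666 (floor).
V_rec = (−10) + 666·0.00488281 = -6.7480469 V.
Difference: 0.00346687 V → 3.467 mV.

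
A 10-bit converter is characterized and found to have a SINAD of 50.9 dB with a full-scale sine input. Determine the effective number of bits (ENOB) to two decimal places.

ENOB = (SINAD − 1.76) / 6.02 = (50.9 − 1.76)/6.02 = 8.163.

8.16 bits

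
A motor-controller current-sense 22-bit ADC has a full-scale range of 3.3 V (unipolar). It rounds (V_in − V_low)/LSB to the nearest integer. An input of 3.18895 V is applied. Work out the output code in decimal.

code 4053159

With 4194304 levels over 3.3 V, one step is 0.79 µV.
(V_in − V_low)/LSB = (3.18895 − 0) / 7.86781e-07 = 4053159.315.
Round → code 4053159.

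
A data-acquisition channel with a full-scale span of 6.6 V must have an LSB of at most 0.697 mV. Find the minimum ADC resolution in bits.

Number of steps required ≥ 6.6 V / 0.697 mV = 9469.15.
Need 2^N ≥ 9469.15; 2^13 = 8192, 2^14 = 16384.
Minimum N = 14.

14 bits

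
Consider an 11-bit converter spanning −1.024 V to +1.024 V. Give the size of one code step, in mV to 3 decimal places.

1.000 mV

Full-scale span = 2.048 V.
LSB = 2.048 / 2^11 = 2.048 / 2048 = 0.001 V = 1.000 mV.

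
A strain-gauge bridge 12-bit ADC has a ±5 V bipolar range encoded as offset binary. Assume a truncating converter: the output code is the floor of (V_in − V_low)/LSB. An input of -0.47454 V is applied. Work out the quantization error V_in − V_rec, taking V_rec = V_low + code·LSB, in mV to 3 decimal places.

1.534 mV

LSB = 10/2^12 = 2.441 mV.
Scaled input = 1853.6284 LSBs, so code = 1853.
Reconstructed: -0.47607422 V.
V_in − V_rec = 0.00153422 V = 1.534 mV.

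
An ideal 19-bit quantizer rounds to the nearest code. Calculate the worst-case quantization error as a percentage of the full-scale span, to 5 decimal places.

Rounding → worst-case error = ½ LSB = V_FS/2^20, so 100/1048576 = 9.53674e-05 % of full scale.

0.00010 %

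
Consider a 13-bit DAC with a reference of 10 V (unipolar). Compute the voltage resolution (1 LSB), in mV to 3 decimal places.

1.221 mV

Full-scale span = 10 V.
LSB = 10 / 2^13 = 10 / 8192 = 0.0012207 V = 1.221 mV.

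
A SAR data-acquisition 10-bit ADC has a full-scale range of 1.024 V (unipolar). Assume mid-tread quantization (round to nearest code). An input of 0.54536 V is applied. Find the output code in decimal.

code 545

Full-scale span = 1.024 V; LSB = 1.024/2^10 = 1.000 mV.
(0.54536 − 0) / 0.001 = 545.360 LSBs.
Round → code 545.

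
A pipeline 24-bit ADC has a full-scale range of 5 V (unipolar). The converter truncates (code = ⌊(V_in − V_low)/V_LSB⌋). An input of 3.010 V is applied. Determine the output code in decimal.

Full-scale span = 5 V; LSB = 5/2^24 = 0.30 µV.
(3.010 − 0) / 2.98023e-07 = 10099884.032 LSBs.
Floor → code 10099884.

code 10099884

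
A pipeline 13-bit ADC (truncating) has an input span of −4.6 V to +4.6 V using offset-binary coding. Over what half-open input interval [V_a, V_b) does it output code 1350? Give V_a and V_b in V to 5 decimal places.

LSB = 9.2/2^13 = 1.123 mV.
V_a = V_low + 1350·LSB = -3.08389 V; V_b = V_low + 1351·LSB = -3.08276 V.

[-3.08389 V, -3.08276 V)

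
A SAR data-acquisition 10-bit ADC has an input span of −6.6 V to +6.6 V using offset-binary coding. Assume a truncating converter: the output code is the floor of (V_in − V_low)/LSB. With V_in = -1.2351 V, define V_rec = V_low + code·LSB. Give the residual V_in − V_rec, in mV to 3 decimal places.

Step size: 13.2 V ÷ 2^10 = 12.891 mV.
Scaled input = 416.1862 LSBs, so code = 416.
Reconstructed: -1.2375 V.
Difference: 0.0024 V → 2.400 mV.

2.400 mV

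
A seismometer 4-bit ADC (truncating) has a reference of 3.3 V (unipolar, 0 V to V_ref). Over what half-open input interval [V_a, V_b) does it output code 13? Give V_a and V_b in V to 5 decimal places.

LSB = 3.3/2^4 = 206.250 mV.
V_a = V_low + 13·LSB = 2.68125 V; V_b = V_low + 14·LSB = 2.8875 V.

[2.68125 V, 2.88750 V)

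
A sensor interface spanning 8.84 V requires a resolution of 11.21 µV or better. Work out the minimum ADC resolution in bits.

Number of steps required ≥ 8.84 V / 11.21 µV = 788581.62.
Need 2^N ≥ 788581.62; 2^19 = 524288, 2^20 = 1048576.
Minimum N = 20.

20 bits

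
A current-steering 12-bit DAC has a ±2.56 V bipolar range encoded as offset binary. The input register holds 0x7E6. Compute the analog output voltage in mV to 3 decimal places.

-32.500 mV

LSB = 5.12 V / 2^12 = 1.250 mV.
Code 0x7E6 = 2022 decimal.
V_out = (−2.56) + 2022 × 0.00125 V = -0.0325 V.
= -32.500 mV.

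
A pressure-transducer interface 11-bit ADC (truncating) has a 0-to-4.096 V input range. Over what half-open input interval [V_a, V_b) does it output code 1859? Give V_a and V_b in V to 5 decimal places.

LSB = 4.096/2^11 = 2.000 mV.
V_a = V_low + 1859·LSB = 3.718 V; V_b = V_low + 1860·LSB = 3.72 V.

[3.71800 V, 3.72000 V)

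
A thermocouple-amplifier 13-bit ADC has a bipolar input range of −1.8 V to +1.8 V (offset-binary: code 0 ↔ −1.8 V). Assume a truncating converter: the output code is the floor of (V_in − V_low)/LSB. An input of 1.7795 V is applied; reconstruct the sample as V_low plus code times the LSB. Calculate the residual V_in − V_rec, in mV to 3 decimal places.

0.154 mV

One LSB is 3.6 V / 8192 = 439.45 µV.
Scaled input = 8145.3511 LSBs, so code = 8145.
Code 8145 maps back to (−1.8) + 8145×0.000439453 V = 1.7793457 V.
Error = 1.7795 − 1.7793457 = 0.000154297 V = 0.154 mV.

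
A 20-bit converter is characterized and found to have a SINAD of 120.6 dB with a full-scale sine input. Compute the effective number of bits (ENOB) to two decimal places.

19.74 bits

ENOB = (SINAD − 1.76) / 6.02 = (120.6 − 1.76)/6.02 = 19.741.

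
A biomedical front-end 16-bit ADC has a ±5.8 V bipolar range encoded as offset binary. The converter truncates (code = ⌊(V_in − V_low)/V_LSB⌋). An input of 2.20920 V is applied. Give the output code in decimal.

Full-scale span = 11.6 V; LSB = 11.6/2^16 = 177.00 µV.
(V_in − V_low)/LSB = (2.20920 − (−5.8)) / 0.000177002 = 45249.218.
Floor → code 45249.

code 45249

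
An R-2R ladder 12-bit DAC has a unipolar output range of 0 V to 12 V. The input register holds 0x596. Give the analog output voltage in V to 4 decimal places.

LSB = 12 V / 2^12 = 2.930 mV.
Code 0x596 = 1430 decimal.
V_out = 0 + 1430 × 0.00292969 V = 4.18945 V.

4.1895 V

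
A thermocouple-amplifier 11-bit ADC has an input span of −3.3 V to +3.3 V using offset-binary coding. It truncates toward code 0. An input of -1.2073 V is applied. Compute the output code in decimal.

code 649

With 2048 levels over 6.6 V, one step is 3.223 mV.
(-1.2073 − (−3.3)) / 0.00322266 = 649.371 LSBs.
Floor → code 649.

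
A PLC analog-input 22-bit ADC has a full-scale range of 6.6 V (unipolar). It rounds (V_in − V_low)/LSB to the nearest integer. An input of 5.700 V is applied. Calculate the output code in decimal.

code 3622353

Full-scale span = 6.6 V; LSB = 6.6/2^22 = 1.57 µV.
(5.700 − 0) / 1.57356e-06 = 3622353.455 LSBs.
round(3622353.455) = 3622353.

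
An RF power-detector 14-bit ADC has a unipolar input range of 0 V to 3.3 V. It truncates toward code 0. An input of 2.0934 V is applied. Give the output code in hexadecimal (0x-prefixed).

With 16384 levels over 3.3 V, one step is 201.42 µV.
(V_in − V_low)/LSB = (2.0934 − 0) / 0.000201416 = 10393.414.
Floor → code 10393.
In hexadecimal (0x-prefixed): 0x2899.

code 0x2899 (decimal 10393)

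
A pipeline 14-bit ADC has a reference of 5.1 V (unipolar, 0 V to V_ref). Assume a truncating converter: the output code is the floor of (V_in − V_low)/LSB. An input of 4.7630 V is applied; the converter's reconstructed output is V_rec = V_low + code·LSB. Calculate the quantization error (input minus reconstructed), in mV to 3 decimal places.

LSB = 5.1/2^14 = 311.28 µV.
(V_in − V_low)/LSB = (4.7630 − 0)/0.000311279 = 15301.3710 → code 15301 (floor).
Code 15301 maps back to 0 + 15301×0.000311279 V = 4.7628845 V.
Error = 4.7630 − 4.7628845 = 0.000115479 V = 0.115 mV.

0.115 mV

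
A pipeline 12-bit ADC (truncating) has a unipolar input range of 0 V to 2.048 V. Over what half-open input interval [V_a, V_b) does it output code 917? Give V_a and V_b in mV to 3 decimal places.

LSB = 2.048/2^12 = 0.500 mV.
V_a = V_low + 917·LSB = 0.4585 V; V_b = V_low + 918·LSB = 0.459 V.

[458.500 mV, 459.000 mV)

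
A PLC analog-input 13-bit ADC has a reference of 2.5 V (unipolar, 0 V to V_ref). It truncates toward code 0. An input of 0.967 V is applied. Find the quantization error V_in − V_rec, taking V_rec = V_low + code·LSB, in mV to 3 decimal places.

0.203 mV

Step size: 2.5 V ÷ 2^13 = 305.18 µV.
(0.967 − 0)/0.000305176 = 3168.6656; ⌊·⌋ gives code 3168.
Reconstructed: 0.96679688 V.
Error = 0.967 − 0.96679688 = 0.000203125 V = 0.203 mV.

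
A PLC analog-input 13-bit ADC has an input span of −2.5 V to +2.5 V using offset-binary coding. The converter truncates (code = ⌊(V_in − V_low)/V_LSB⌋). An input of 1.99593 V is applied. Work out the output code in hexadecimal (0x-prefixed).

With 8192 levels over 5 V, one step is 0.610 mV.
(V_in − V_low)/LSB = (1.99593 − (−2.5)) / 0.000610352 = 7366.132.
Floor → code 7366.
In hexadecimal (0x-prefixed): 0x1CC6.

code 0x1CC6 (decimal 7366)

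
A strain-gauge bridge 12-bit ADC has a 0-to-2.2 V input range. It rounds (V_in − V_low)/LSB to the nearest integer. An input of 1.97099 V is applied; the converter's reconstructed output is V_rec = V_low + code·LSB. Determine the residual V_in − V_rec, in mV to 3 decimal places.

LSB = 2.2/2^12 = 0.537 mV.
(1.97099 − 0)/0.000537109 = 3669.6250; round gives code 3670.
V_rec = 0 + 3670·0.000537109 = 1.9711914 V.
Difference: -0.000201406 V → -0.201 mV.

-0.201 mV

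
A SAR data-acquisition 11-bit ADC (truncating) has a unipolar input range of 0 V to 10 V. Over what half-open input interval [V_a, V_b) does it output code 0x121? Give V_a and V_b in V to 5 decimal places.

LSB = 10/2^11 = 4.883 mV.
Code 0x121 = 289 decimal.
V_a = V_low + 289·LSB = 1.41113 V; V_b = V_low + 290·LSB = 1.41602 V.

[1.41113 V, 1.41602 V)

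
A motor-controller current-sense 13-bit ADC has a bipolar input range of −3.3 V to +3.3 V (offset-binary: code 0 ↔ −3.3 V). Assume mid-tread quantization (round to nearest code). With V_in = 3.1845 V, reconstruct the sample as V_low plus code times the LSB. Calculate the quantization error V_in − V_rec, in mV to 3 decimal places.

One LSB is 6.6 V / 8192 = 0.806 mV.
(3.1845 − (−3.3))/0.000805664 = 8048.6400; round gives code 8049.
Code 8049 maps back to (−3.3) + 8049×0.000805664 V = 3.18479 V.
V_in − V_rec = -0.000290039 V = -0.290 mV.

-0.290 mV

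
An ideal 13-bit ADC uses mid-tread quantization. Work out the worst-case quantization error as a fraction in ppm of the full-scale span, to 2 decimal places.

61.04 ppm

Rounding → worst-case error = ½ LSB = V_FS/2^14, so 1e+06/16384 = 61.0352 ppm of full scale.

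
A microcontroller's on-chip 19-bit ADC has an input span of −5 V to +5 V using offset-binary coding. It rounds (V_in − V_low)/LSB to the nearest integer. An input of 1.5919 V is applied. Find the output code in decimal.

code 345605

Full-scale span = 10 V; LSB = 10/2^19 = 19.07 µV.
(V_in − V_low)/LSB = (1.5919 − (−5)) / 1.90735e-05 = 345605.407.
So the output code is 345605.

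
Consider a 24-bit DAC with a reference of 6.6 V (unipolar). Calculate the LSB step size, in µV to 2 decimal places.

0.39 µV

Full-scale span = 6.6 V.
LSB = 6.6 / 2^24 = 6.6 / 16777216 = 3.93391e-07 V = 0.39 µV.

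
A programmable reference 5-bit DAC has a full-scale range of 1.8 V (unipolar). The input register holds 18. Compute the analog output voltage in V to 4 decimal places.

LSB = 1.8 V / 2^5 = 56.250 mV.
V_out = 0 + 18 × 0.05625 V = 1.0125 V.

1.0125 V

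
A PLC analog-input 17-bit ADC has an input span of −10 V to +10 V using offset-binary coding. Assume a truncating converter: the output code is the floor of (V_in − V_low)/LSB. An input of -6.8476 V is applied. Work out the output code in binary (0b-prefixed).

code 0b101000010110011 (decimal 20659)

With 131072 levels over 20 V, one step is 152.59 µV.
(V_in − V_low)/LSB = (-6.8476 − (−10)) / 0.000152588 = 20659.569.
Floor → code 20659.
In binary (0b-prefixed): 0b101000010110011.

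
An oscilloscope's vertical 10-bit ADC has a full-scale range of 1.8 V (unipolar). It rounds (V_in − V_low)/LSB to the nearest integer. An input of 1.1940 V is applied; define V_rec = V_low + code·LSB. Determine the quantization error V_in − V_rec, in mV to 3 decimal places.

0.445 mV

One LSB is 1.8 V / 1024 = 1.758 mV.
(1.1940 − 0)/0.00175781 = 679.2533; round gives code 679.
Code 679 maps back to 0 + 679×0.00175781 V = 1.1935547 V.
Difference: 0.000445313 V → 0.445 mV.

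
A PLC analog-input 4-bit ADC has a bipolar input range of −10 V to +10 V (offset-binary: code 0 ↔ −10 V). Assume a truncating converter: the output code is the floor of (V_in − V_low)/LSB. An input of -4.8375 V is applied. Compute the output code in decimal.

code 4

LSB = 20 V / 16 = 1.2500 V.
Input sits at 4.130 steps above V_low.
Floor → code 4.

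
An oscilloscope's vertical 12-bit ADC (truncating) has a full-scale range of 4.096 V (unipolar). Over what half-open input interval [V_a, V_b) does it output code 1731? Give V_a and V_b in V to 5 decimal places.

LSB = 4.096/2^12 = 1.000 mV.
V_a = V_low + 1731·LSB = 1.731 V; V_b = V_low + 1732·LSB = 1.732 V.

[1.73100 V, 1.73200 V)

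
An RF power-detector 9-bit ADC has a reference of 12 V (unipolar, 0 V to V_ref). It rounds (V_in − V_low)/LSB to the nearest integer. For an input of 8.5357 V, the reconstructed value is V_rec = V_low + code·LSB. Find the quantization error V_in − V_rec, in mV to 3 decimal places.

4.450 mV

One LSB is 12 V / 512 = 23.438 mV.
(8.5357 − 0)/0.0234375 = 364.1899; round gives code 364.
Reconstructed: 8.53125 V.
Error = 8.5357 − 8.53125 = 0.00445 V = 4.450 mV.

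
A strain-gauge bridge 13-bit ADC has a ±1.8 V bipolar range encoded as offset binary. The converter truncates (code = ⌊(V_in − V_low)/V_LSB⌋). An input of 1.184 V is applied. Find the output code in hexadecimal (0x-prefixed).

Full-scale span = 3.6 V; LSB = 3.6/2^13 = 439.45 µV.
(V_in − V_low)/LSB = (1.184 − (−1.8)) / 0.000439453 = 6790.258.
Floor → code 6790.
In hexadecimal (0x-prefixed): 0x1A86.

code 0x1A86 (decimal 6790)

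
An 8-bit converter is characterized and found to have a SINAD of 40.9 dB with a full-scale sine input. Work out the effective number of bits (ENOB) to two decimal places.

ENOB = (SINAD − 1.76) / 6.02 = (40.9 − 1.76)/6.02 = 6.502.

6.50 bits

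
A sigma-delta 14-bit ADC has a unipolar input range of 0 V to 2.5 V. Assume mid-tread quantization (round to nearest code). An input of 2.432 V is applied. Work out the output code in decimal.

Full-scale span = 2.5 V; LSB = 2.5/2^14 = 152.59 µV.
(2.432 − 0) / 0.000152588 = 15938.355 LSBs.
So the output code is 15938.

code 15938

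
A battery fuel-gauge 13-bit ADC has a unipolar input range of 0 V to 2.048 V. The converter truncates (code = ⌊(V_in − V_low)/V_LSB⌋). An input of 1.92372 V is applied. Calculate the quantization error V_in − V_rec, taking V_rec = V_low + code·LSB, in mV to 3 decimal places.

0.220 mV

LSB = 2.048/2^13 = 250.00 µV.
(V_in − V_low)/LSB = (1.92372 − 0)/0.00025 = 7694.8800 → code 7694 (floor).
Code 7694 maps back to 0 + 7694×0.00025 V = 1.9235 V.
Error = 1.92372 − 1.9235 = 0.00022 V = 0.220 mV.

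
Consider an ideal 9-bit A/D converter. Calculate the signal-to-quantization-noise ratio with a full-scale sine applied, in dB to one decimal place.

SNR ≈ 6.02·N + 1.76 dB = 6.02·9 + 1.76 = 55.94 dB.

55.9 dB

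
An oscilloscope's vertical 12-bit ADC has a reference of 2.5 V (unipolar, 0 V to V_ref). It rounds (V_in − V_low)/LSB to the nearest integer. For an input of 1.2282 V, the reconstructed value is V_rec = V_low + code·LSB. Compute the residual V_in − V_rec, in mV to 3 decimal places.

0.173 mV

LSB = 2.5/2^12 = 0.610 mV.
(V_in − V_low)/LSB = (1.2282 − 0)/0.000610352 = 2012.2829 → code 2012 (round).
Reconstructed: 1.2280273 V.
V_in − V_rec = 0.000172656 V = 0.173 mV.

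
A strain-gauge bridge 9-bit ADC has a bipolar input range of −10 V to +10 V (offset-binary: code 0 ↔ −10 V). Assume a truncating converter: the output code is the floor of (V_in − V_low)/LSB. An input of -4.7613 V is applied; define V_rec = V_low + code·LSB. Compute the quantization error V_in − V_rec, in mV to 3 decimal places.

4.325 mV

One LSB is 20 V / 512 = 39.062 mV.
(V_in − V_low)/LSB = (-4.7613 − (−10))/0.0390625 = 134.1107 → code 134 (floor).
V_rec = (−10) + 134·0.0390625 = -4.765625 V.
Error = -4.7613 − (−4.765625) = 0.004325 V = 4.325 mV.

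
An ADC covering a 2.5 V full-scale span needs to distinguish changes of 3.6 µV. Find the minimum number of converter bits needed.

20 bits

Number of steps required ≥ 2.5 V / 3.6 µV = 694444.44.
Need 2^N ≥ 694444.44; 2^19 = 524288, 2^20 = 1048576.
Minimum N = 20.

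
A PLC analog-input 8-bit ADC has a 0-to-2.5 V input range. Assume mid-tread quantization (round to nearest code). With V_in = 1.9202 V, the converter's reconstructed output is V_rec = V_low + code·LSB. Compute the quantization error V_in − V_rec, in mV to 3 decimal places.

-3.628 mV

Step size: 2.5 V ÷ 2^8 = 9.766 mV.
(1.9202 − 0)/0.00976562 = 196.6285; round gives code 197.
V_rec = 0 + 197·0.00976562 = 1.9238281 V.
V_in − V_rec = -0.00362812 V = -3.628 mV.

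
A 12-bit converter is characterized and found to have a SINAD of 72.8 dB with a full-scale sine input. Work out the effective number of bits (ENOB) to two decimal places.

ENOB = (SINAD − 1.76) / 6.02 = (72.8 − 1.76)/6.02 = 11.801.

11.80 bits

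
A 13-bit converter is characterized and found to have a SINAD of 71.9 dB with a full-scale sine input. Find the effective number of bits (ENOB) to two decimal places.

ENOB = (SINAD − 1.76) / 6.02 = (71.9 − 1.76)/6.02 = 11.651.

11.65 bits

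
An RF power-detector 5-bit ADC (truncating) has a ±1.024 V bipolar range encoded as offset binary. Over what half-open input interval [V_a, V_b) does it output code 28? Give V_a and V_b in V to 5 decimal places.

LSB = 2.048/2^5 = 64.000 mV.
V_a = V_low + 28·LSB = 0.768 V; V_b = V_low + 29·LSB = 0.832 V.

[0.76800 V, 0.83200 V)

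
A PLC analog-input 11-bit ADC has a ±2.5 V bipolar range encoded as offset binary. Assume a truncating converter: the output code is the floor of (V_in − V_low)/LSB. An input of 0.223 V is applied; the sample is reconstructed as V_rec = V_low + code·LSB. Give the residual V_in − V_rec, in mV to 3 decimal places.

0.832 mV

LSB = 5/2^11 = 2.441 mV.
(0.223 − (−2.5))/0.00244141 = 1115.3408; ⌊·⌋ gives code 1115.
V_rec = (−2.5) + 1115·0.00244141 = 0.22216797 V.
Difference: 0.000832031 V → 0.832 mV.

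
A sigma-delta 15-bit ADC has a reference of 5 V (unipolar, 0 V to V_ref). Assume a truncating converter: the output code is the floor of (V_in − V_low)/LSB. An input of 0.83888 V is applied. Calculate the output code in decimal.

code 5497

With 32768 levels over 5 V, one step is 152.59 µV.
(0.83888 − 0) / 0.000152588 = 5497.684 LSBs.
So the output code is 5497.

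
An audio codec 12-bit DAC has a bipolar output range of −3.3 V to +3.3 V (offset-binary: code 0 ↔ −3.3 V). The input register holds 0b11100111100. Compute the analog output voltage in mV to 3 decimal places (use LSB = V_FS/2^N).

-315.820 mV

LSB = 6.6 V / 2^12 = 1.611 mV.
Code 0b11100111100 = 1852 decimal.
V_out = (−3.3) + 1852 × 0.00161133 V = -0.31582 V.
= -315.820 mV.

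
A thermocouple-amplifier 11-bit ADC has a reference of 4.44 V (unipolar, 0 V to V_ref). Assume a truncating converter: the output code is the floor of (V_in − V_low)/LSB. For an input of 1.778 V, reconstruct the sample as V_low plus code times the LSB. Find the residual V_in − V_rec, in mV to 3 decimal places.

LSB = 4.44/2^11 = 2.168 mV.
(1.778 − 0)/0.00216797 = 820.1225; ⌊·⌋ gives code 820.
V_rec = 0 + 820·0.00216797 = 1.7777344 V.
Error = 1.778 − 1.7777344 = 0.000265625 V = 0.266 mV.

0.266 mV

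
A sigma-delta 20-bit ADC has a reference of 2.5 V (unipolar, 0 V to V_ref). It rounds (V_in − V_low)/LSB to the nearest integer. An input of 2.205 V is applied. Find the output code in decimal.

code 924844

With 1048576 levels over 2.5 V, one step is 2.38 µV.
Input sits at 924844.032 steps above V_low.
So the output code is 924844.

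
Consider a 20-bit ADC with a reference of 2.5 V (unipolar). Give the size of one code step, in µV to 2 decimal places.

Full-scale span = 2.5 V.
LSB = 2.5 / 2^20 = 2.5 / 1048576 = 2.38419e-06 V = 2.38 µV.

2.38 µV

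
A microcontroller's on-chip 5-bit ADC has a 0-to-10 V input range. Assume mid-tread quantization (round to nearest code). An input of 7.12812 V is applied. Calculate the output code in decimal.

code 23

LSB = 10 V / 32 = 312.500 mV.
Input sits at 22.810 steps above V_low.
Round → code 23.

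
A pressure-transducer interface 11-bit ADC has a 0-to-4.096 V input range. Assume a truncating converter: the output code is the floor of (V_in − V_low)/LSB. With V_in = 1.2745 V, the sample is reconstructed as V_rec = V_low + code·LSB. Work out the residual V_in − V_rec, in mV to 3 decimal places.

0.500 mV

Step size: 4.096 V ÷ 2^11 = 2.000 mV.
(V_in − V_low)/LSB = (1.2745 − 0)/0.002 = 637.2500 → code 637 (floor).
Code 637 maps back to 0 + 637×0.002 V = 1.274 V.
V_in − V_rec = 0.0005 V = 0.500 mV.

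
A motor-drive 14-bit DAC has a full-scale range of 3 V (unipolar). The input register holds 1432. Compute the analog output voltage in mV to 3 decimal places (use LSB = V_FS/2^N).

LSB = 3 V / 2^14 = 183.11 µV.
V_out = 0 + 1432 × 0.000183105 V = 0.262207 V.
= 262.207 mV.

262.207 mV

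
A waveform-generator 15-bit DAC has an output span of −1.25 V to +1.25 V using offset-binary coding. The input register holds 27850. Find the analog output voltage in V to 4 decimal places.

0.8748 V

LSB = 2.5 V / 2^15 = 76.29 µV.
V_out = (−1.25) + 27850 × 7.62939e-05 V = 0.874786 V.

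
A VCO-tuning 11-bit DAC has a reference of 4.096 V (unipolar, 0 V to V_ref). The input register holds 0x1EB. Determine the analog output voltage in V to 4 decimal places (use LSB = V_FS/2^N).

LSB = 4.096 V / 2^11 = 2.000 mV.
Code 0x1EB = 491 decimal.
V_out = 0 + 491 × 0.002 V = 0.982 V.

0.9820 V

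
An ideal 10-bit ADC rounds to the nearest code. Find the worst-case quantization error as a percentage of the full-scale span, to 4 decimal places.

0.0488 %

Rounding → worst-case error = ½ LSB = V_FS/2^11, so 100/2048 = 0.0488281 % of full scale.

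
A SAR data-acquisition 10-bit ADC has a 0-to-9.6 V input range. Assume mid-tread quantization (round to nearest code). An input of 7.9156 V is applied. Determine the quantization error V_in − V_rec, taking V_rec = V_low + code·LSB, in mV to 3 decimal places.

LSB = 9.6/2^10 = 9.375 mV.
(V_in − V_low)/LSB = (7.9156 − 0)/0.009375 = 844.3307 → code 844 (round).
Code 844 maps back to 0 + 844×0.009375 V = 7.9125 V.
Difference: 0.0031 V → 3.100 mV.

3.100 mV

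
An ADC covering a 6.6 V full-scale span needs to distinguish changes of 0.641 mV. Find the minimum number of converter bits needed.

Number of steps required ≥ 6.6 V / 0.641 mV = 10296.41.
Need 2^N ≥ 10296.41; 2^13 = 8192, 2^14 = 16384.
Minimum N = 14.

14 bits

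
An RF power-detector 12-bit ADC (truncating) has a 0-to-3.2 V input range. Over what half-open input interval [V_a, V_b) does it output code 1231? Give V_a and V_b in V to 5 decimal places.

LSB = 3.2/2^12 = 0.781 mV.
V_a = V_low + 1231·LSB = 0.961719 V; V_b = V_low + 1232·LSB = 0.9625 V.

[0.96172 V, 0.96250 V)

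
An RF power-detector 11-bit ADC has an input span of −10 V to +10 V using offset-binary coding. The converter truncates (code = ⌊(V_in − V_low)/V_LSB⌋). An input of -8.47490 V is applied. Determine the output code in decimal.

Full-scale span = 20 V; LSB = 20/2^11 = 9.766 mV.
(V_in − V_low)/LSB = (-8.47490 − (−10)) / 0.00976562 = 156.170.
Floor → code 156.

code 156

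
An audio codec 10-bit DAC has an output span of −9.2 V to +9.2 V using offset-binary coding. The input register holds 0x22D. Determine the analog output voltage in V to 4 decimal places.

0.8086 V

LSB = 18.4 V / 2^10 = 17.969 mV.
Code 0x22D = 557 decimal.
V_out = (−9.2) + 557 × 0.0179687 V = 0.808594 V.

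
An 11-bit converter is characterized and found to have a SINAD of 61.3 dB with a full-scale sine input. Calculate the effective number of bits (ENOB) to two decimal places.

ENOB = (SINAD − 1.76) / 6.02 = (61.3 − 1.76)/6.02 = 9.890.

9.89 bits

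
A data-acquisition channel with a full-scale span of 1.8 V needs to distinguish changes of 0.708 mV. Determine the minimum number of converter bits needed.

12 bits

Number of steps required ≥ 1.8 V / 0.708 mV = 2542.37.
Need 2^N ≥ 2542.37; 2^11 = 2048, 2^12 = 4096.
Minimum N = 12.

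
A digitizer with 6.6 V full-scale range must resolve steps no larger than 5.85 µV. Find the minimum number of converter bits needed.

Number of steps required ≥ 6.6 V / 5.85 µV = 1128205.13.
Need 2^N ≥ 1128205.13; 2^20 = 1048576, 2^21 = 2097152.
Minimum N = 21.

21 bits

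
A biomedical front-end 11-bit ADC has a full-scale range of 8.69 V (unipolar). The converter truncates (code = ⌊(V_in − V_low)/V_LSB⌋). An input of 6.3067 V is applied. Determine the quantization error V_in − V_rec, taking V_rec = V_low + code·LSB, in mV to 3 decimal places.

1.358 mV

LSB = 8.69/2^11 = 4.243 mV.
(V_in − V_low)/LSB = (6.3067 − 0)/0.00424316 = 1486.3201 → code 1486 (floor).
V_rec = 0 + 1486·0.00424316 = 6.3053418 V.
Difference: 0.0013582 V → 1.358 mV.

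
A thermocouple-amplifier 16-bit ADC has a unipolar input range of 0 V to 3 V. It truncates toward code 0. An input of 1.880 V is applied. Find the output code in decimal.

code 41069

Full-scale span = 3 V; LSB = 3/2^16 = 45.78 µV.
Input sits at 41069.227 steps above V_low.
Floor → code 41069.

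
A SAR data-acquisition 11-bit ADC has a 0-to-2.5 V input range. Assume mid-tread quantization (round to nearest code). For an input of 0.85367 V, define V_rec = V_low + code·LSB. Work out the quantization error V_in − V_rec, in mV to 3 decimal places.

LSB = 2.5/2^11 = 1.221 mV.
Scaled input = 699.3265 LSBs, so code = 699.
V_rec = 0 + 699·0.0012207 = 0.85327148 V.
Difference: 0.000398516 V → 0.399 mV.

0.399 mV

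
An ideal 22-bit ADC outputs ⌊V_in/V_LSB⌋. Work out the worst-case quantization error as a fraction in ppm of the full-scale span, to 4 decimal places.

Truncating → worst-case error = 1 LSB = V_FS/2^22, so 1e+06/4194304 = 0.238419 ppm of full scale.

0.2384 ppm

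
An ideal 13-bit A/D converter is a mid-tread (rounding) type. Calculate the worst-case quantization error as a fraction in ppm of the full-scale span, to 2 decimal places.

Rounding → worst-case error = ½ LSB = V_FS/2^14, so 1e+06/16384 = 61.0352 ppm of full scale.

61.04 ppm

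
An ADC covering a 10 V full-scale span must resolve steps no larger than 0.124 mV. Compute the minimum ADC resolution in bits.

17 bits

Number of steps required ≥ 10 V / 0.124 mV = 80645.16.
Need 2^N ≥ 80645.16; 2^16 = 65536, 2^17 = 131072.
Minimum N = 17.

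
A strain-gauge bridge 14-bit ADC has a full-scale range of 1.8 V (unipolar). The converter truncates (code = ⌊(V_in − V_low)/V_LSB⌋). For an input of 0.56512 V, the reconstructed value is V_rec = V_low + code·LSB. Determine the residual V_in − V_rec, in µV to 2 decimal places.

Step size: 1.8 V ÷ 2^14 = 109.86 µV.
(V_in − V_low)/LSB = (0.56512 − 0)/0.000109863 = 5143.8478 → code 5143 (floor).
Code 5143 maps back to 0 + 5143×0.000109863 V = 0.56502686 V.
Error = 0.56512 − 0.56502686 = 9.31445e-05 V = 93.14 µV.

93.14 µV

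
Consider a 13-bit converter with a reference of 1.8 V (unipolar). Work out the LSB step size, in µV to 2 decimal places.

219.73 µV

Full-scale span = 1.8 V.
LSB = 1.8 / 2^13 = 1.8 / 8192 = 0.000219727 V = 219.73 µV.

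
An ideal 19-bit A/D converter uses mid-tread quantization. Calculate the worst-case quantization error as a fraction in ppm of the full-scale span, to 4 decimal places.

Rounding → worst-case error = ½ LSB = V_FS/2^20, so 1e+06/1048576 = 0.953674 ppm of full scale.

0.9537 ppm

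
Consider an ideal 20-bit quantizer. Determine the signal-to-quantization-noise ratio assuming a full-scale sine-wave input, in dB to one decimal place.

122.2 dB

SNR ≈ 6.02·N + 1.76 dB = 6.02·20 + 1.76 = 122.16 dB.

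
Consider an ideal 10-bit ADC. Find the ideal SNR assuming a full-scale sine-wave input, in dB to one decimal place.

62.0 dB

SNR ≈ 6.02·N + 1.76 dB = 6.02·10 + 1.76 = 61.96 dB.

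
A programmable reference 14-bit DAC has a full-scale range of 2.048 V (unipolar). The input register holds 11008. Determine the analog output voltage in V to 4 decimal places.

1.3760 V

LSB = 2.048 V / 2^14 = 125.00 µV.
V_out = 0 + 11008 × 0.000125 V = 1.376 V.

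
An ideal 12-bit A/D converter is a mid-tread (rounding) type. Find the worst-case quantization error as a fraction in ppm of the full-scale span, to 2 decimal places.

Rounding → worst-case error = ½ LSB = V_FS/2^13, so 1e+06/8192 = 122.07 ppm of full scale.

122.07 ppm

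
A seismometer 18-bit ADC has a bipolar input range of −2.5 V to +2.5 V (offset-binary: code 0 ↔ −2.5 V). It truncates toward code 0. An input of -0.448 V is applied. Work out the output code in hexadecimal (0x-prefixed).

code 0x1A43F (decimal 107583)

With 262144 levels over 5 V, one step is 19.07 µV.
Input sits at 107583.898 steps above V_low.
Floor → code 107583.
In hexadecimal (0x-prefixed): 0x1A43F.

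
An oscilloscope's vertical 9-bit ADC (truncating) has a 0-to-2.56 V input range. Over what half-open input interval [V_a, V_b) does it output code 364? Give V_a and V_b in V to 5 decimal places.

[1.82000 V, 1.82500 V)

LSB = 2.56/2^9 = 5.000 mV.
V_a = V_low + 364·LSB = 1.82 V; V_b = V_low + 365·LSB = 1.825 V.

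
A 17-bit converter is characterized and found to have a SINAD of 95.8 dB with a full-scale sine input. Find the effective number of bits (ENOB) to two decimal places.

15.62 bits

ENOB = (SINAD − 1.76) / 6.02 = (95.8 − 1.76)/6.02 = 15.621.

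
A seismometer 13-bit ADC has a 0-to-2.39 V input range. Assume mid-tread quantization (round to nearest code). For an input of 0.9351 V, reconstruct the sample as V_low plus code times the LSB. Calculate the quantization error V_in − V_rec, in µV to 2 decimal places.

47.51 µV

LSB = 2.39/2^13 = 291.75 µV.
(V_in − V_low)/LSB = (0.9351 − 0)/0.000291748 = 3205.1628 → code 3205 (round).
Code 3205 maps back to 0 + 3205×0.000291748 V = 0.93505249 V.
Difference: 4.75098e-05 V → 47.51 µV.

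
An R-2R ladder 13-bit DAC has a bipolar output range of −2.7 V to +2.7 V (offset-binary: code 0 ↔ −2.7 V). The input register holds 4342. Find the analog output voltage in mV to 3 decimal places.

162.158 mV

LSB = 5.4 V / 2^13 = 0.659 mV.
V_out = (−2.7) + 4342 × 0.00065918 V = 0.162158 V.
= 162.158 mV.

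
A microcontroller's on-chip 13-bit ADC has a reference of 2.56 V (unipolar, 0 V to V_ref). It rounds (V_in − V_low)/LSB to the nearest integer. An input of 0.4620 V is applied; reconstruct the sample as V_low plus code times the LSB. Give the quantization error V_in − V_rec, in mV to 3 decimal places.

0.125 mV

Step size: 2.56 V ÷ 2^13 = 312.50 µV.
(0.4620 − 0)/0.0003125 = 1478.4000; round gives code 1478.
Code 1478 maps back to 0 + 1478×0.0003125 V = 0.461875 V.
V_in − V_rec = 0.000125 V = 0.125 mV.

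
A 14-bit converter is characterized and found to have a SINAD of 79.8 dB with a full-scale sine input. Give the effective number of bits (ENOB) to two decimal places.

ENOB = (SINAD − 1.76) / 6.02 = (79.8 − 1.76)/6.02 = 12.963.

12.96 bits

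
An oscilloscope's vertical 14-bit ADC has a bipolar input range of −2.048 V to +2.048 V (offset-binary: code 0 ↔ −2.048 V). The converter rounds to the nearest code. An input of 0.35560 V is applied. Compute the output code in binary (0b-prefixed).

With 16384 levels over 4.096 V, one step is 250.00 µV.
Input sits at 9614.400 steps above V_low.
So the output code is 9614.
In binary (0b-prefixed): 0b10010110001110.

code 0b10010110001110 (decimal 9614)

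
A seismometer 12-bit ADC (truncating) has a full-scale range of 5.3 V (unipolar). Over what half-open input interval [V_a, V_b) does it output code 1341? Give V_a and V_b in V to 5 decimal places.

[1.73518 V, 1.73647 V)

LSB = 5.3/2^12 = 1.294 mV.
V_a = V_low + 1341·LSB = 1.73518 V; V_b = V_low + 1342·LSB = 1.73647 V.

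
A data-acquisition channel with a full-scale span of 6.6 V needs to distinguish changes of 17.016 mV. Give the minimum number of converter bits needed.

Number of steps required ≥ 6.6 V / 17.016 mV = 387.87.
Need 2^N ≥ 387.87; 2^8 = 256, 2^9 = 512.
Minimum N = 9.

9 bits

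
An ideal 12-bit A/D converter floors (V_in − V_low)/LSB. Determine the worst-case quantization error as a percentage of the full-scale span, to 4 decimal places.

Truncating → worst-case error = 1 LSB = V_FS/2^12, so 100/4096 = 0.0244141 % of full scale.

0.0244 %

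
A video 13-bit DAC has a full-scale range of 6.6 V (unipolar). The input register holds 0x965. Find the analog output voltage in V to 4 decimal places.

LSB = 6.6 V / 2^13 = 0.806 mV.
Code 0x965 = 2405 decimal.
V_out = 0 + 2405 × 0.000805664 V = 1.93762 V.

1.9376 V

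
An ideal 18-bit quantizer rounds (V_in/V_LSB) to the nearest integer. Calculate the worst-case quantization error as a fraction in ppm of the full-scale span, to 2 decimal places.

1.91 ppm

Rounding → worst-case error = ½ LSB = V_FS/2^19, so 1e+06/524288 = 1.90735 ppm of full scale.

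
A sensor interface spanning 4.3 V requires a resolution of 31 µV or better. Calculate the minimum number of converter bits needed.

Number of steps required ≥ 4.3 V / 31 µV = 138709.68.
Need 2^N ≥ 138709.68; 2^17 = 131072, 2^18 = 262144.
Minimum N = 18.

18 bits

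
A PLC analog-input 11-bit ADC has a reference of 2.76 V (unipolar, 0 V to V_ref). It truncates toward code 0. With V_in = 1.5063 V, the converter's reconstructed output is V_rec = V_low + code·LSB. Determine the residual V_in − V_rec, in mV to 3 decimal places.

LSB = 2.76/2^11 = 1.348 mV.
(V_in − V_low)/LSB = (1.5063 − 0)/0.00134766 = 1117.7183 → code 1117 (floor).
Reconstructed: 1.505332 V.
Difference: 0.000967969 V → 0.968 mV.

0.968 mV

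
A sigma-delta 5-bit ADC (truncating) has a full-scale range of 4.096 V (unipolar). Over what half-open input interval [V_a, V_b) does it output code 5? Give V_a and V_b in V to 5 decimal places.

[0.64000 V, 0.76800 V)

LSB = 4.096/2^5 = 128.000 mV.
V_a = V_low + 5·LSB = 0.64 V; V_b = V_low + 6·LSB = 0.768 V.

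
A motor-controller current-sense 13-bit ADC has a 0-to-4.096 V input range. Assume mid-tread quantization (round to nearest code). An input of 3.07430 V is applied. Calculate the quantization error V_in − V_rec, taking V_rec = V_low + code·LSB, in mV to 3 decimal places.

Step size: 4.096 V ÷ 2^13 = 0.500 mV.
(V_in − V_low)/LSB = (3.07430 − 0)/0.0005 = 6148.6000 → code 6149 (round).
Code 6149 maps back to 0 + 6149×0.0005 V = 3.0745 V.
V_in − V_rec = -0.0002 V = -0.200 mV.

-0.200 mV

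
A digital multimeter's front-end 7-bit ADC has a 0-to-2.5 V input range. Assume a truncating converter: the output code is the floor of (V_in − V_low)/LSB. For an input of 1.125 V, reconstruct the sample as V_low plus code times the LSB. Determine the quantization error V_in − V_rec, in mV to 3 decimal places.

11.719 mV

LSB = 2.5/2^7 = 19.531 mV.
Scaled input = 57.6000 LSBs, so code = 57.
Reconstructed: 1.1132812 V.
Error = 1.125 − 1.1132812 = 0.0117188 V = 11.719 mV.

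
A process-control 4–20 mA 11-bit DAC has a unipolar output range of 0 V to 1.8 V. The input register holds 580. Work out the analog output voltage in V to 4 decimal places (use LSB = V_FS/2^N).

0.5098 V

LSB = 1.8 V / 2^11 = 0.879 mV.
V_out = 0 + 580 × 0.000878906 V = 0.509766 V.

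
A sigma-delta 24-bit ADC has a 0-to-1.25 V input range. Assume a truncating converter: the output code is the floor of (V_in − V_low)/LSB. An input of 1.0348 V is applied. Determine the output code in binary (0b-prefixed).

code 0b110100111110110101010010 (decimal 13888850)

With 16777216 levels over 1.25 V, one step is 0.07 µV.
(V_in − V_low)/LSB = (1.0348 − 0) / 7.45058e-08 = 13888850.493.
Floor → code 13888850.
In binary (0b-prefixed): 0b110100111110110101010010.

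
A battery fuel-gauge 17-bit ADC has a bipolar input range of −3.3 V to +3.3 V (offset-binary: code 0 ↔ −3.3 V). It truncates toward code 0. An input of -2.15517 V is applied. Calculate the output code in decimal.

code 22735

With 131072 levels over 6.6 V, one step is 50.35 µV.
(V_in − V_low)/LSB = (-2.15517 − (−3.3)) / 5.0354e-05 = 22735.630.
So the output code is 22735.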